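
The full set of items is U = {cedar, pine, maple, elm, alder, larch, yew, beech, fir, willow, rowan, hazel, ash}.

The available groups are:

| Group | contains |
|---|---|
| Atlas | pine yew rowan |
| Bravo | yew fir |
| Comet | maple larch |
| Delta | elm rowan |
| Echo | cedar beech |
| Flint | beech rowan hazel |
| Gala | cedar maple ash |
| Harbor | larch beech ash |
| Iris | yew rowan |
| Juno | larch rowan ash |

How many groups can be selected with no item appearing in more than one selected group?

4

Bravo, Comet, Delta, Echo are pairwise disjoint (Bravo={yew,fir}; Comet={maple,larch}; Delta={elm,rowan}; Echo={cedar,beech}).
Every remaining group overlaps one of these, and no 5 of the listed groups are pairwise disjoint, so 4 is the maximum.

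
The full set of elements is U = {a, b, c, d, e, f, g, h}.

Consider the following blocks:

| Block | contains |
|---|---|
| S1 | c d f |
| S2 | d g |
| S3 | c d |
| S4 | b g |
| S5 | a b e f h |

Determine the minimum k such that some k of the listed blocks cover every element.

3

S3, S4, and S5 cover everything between them: the union {a, b, c, d, e, f, g, h} is all of U.
Only S5 contains a, so S5 is forced; the remaining 3 elements need at least 2 more blocks (each remaining block adds at most 2) — so at least 3 blocks are needed, and 3 is optimal.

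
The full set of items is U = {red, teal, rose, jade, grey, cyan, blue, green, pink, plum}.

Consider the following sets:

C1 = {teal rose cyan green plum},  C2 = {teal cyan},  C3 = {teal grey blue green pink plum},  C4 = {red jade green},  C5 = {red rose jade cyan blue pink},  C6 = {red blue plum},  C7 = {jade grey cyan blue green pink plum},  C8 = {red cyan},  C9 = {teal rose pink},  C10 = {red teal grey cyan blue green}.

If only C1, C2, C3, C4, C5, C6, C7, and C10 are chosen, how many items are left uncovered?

Union of C1, C2, C3, C4, C5, C6, C7, C10 = {red, teal, rose, jade, grey, cyan, blue, green, pink, plum} — that's every item, so 0 are uncovered.

0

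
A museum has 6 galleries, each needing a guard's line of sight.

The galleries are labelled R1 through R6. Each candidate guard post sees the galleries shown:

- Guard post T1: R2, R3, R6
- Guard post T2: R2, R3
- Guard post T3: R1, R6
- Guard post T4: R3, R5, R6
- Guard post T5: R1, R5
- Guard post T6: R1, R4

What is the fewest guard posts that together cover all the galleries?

3

Take {T2, T4, T6}. Their union is {R1, R2, R3, R4, R5, R6}, which is all 6 galleries.
Only T6 contains R4, so T6 is forced; the remaining 4 galleries need at least 2 more guard posts (each remaining guard post adds at most 3) — so at least 3 guard posts are needed, and 3 is optimal.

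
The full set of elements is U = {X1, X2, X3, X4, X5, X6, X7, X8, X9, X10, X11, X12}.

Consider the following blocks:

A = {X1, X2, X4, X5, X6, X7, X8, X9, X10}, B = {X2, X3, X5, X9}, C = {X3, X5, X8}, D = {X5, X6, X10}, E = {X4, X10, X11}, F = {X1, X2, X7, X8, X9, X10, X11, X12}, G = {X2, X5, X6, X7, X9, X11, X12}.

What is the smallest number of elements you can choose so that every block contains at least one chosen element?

2

Take H = {X5, X11}. Each listed block contains at least one of these, so H is a hitting set of size 2.
The blocks B, E are pairwise disjoint, so any hitting set needs a separate element for each — at least 2. Hence 2 is optimal.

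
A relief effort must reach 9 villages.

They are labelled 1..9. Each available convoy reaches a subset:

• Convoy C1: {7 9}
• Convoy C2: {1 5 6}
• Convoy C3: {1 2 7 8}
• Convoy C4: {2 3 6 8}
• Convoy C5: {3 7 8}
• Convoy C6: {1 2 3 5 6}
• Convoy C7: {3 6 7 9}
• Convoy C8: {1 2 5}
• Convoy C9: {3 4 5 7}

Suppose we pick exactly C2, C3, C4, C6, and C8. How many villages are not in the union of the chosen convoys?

Union of C2, C3, C4, C6, C8 = {1, 2, 3, 5, 6, 7, 8}.
Not covered: 4, 9 — 2 villages.

2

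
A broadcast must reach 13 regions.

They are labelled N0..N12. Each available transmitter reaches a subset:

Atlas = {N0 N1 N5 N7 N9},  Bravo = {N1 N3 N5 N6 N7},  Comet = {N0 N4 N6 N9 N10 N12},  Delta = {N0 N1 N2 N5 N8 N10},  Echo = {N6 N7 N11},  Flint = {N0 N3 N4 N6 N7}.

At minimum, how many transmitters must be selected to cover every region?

Comet and Delta and Echo and Flint together: Comet ∪ Delta ∪ Echo ∪ Flint = {N0, N1, N2, N3, N4, N5, N6, N7, N8, N9, N10, N11, N12} — every region is covered.
No 3 of the 6 transmitters cover everything (all 20 combinations miss at least one region), so 4 is optimal.

4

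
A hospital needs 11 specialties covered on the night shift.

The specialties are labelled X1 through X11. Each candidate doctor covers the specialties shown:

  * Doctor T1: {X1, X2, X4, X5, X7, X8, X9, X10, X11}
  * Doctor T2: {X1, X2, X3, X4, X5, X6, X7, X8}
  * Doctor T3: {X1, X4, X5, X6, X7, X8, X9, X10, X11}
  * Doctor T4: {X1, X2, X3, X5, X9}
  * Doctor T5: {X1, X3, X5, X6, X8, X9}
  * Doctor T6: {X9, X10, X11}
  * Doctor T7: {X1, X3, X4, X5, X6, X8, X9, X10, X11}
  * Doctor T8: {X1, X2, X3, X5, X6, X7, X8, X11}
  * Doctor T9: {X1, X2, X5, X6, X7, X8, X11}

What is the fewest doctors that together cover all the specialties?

T3 and T8 together: T3 ∪ T8 = {X1, X2, X3, X4, X5, X6, X7, X8, X9, X10, X11} — every specialty is covered.
No single doctor has all 11 specialties (the largest, T1, has 9), so 2 is optimal.

2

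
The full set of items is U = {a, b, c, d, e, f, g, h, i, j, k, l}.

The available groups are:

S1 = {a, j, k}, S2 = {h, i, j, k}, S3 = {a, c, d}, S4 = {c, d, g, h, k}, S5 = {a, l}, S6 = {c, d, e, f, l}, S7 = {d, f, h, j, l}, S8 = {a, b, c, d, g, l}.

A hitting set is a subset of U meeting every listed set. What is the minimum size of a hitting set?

3

T = {a, h, l} meets every group (each contains at least one member of T), and |T| = 3.
No choice of 2 items meets every group, so 3 is the minimum.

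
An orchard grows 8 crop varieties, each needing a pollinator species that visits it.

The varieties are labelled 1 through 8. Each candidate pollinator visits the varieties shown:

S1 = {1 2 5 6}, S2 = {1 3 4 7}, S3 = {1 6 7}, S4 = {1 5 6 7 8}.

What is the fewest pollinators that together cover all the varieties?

3

S1 and S2 and S4 together: S1 ∪ S2 ∪ S4 = {1, 2, 3, 4, 5, 6, 7, 8} — every variety is covered.
Only S1 contains 2, so S1 is forced; the remaining 4 varieties need at least 2 more pollinators (each remaining pollinator adds at most 3) — so at least 3 pollinators are needed, and 3 is optimal.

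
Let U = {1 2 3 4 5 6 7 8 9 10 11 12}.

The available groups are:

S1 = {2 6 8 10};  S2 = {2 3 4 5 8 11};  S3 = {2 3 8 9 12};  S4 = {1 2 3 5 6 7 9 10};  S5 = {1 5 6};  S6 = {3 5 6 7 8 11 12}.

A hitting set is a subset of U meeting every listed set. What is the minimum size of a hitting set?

The 2 elements {6, 8} hit every group.
The groups S3, S5 are pairwise disjoint, so any hitting set needs a separate element for each — at least 2. Hence 2 is optimal.

2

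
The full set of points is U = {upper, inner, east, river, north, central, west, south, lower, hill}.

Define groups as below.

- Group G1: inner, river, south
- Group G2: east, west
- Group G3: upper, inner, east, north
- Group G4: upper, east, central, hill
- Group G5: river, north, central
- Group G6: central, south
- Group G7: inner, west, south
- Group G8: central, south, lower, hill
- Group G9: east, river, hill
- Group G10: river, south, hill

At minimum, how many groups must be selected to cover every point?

G1 and G2 and G3 and G8 together: G1 ∪ G2 ∪ G3 ∪ G8 = {upper, inner, east, river, north, central, west, south, lower, hill} — every point is covered.
No 3 of the 10 groups cover everything (all 120 combinations miss at least one point), so 4 is optimal.

4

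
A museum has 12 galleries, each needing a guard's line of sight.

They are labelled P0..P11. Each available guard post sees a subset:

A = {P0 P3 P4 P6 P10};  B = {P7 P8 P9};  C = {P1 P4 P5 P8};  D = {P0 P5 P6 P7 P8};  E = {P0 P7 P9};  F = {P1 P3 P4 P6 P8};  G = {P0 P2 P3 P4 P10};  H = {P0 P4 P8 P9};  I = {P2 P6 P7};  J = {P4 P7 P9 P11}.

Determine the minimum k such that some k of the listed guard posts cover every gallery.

4

Take {D, F, G, J}. Their union is {P0, P1, P2, P3, P4, P5, P6, P7, P8, P9, P10, P11}, which is all 12 galleries.
No 3 of the 10 guard posts cover everything (all 120 combinations miss at least one gallery), so 4 is optimal.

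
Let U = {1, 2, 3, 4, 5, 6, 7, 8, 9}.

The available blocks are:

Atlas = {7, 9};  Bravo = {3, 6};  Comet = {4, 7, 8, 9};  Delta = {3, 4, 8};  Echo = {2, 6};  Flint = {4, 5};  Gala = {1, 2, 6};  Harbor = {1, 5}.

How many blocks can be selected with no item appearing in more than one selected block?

4

Atlas, Delta, Echo, Harbor are pairwise disjoint (Atlas={7,9}; Delta={3,4,8}; Echo={2,6}; Harbor={1,5}).
Every remaining block overlaps one of these, and no 5 of the listed blocks are pairwise disjoint, so 4 is the maximum.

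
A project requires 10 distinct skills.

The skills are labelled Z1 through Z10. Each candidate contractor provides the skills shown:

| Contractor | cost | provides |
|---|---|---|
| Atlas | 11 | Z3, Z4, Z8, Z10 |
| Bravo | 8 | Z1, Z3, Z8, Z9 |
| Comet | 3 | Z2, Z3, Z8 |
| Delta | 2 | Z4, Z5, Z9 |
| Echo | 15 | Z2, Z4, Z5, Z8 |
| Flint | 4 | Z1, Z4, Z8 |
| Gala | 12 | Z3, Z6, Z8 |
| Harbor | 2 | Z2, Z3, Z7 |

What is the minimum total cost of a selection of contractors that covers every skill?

Atlas, Delta, Flint, Gala, Harbor together cover every skill (Atlas ∪ Delta ∪ Flint ∪ Gala ∪ Harbor = {Z1, Z2, Z3, Z4, Z5, Z6, Z7, Z8, Z9, Z10}); total cost 11 + 2 + 4 + 12 + 2 = 31.
No covering selection has total cost below 31.

31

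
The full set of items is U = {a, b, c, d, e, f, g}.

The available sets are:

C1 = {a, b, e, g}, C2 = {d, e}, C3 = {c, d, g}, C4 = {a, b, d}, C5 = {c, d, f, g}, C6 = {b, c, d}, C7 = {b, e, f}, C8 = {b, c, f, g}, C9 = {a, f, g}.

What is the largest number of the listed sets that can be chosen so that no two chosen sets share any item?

C3, C7 are pairwise disjoint (C3={c,d,g}; C7={b,e,f}).
Every remaining set overlaps one of these, and no 3 of the listed sets are pairwise disjoint, so 2 is the maximum.

2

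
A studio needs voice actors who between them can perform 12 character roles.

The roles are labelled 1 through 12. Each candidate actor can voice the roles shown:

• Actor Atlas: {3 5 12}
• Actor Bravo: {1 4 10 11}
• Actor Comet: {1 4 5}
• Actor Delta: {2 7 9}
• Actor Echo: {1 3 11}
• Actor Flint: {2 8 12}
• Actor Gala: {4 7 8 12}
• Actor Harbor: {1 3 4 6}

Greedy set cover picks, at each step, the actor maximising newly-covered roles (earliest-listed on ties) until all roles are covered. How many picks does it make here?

5

Greedy: pick Bravo (covers 4 new) → pick Atlas (covers 3 new) → pick Delta (covers 3 new) → pick Flint (covers 1 new) → pick Harbor (covers 1 new). Total picks: 5.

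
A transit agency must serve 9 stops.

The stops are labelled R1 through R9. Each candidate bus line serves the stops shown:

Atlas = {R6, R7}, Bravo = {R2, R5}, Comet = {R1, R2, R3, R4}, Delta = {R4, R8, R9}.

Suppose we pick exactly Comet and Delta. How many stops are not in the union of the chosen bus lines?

3

Union of Comet, Delta = {R1, R2, R3, R4, R8, R9}.
Not covered: R5, R6, R7 — 3 stops.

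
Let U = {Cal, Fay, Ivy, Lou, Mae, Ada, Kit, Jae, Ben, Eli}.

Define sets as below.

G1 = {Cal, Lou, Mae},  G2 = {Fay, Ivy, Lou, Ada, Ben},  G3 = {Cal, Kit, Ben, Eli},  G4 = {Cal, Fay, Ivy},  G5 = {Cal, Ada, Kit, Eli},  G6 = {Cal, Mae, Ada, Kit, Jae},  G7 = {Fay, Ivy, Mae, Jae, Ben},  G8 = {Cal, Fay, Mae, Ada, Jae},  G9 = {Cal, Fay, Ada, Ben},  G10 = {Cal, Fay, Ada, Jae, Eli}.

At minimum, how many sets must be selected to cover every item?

3

G2 and G5 and G8 together: G2 ∪ G5 ∪ G8 = {Cal, Fay, Ivy, Lou, Mae, Ada, Kit, Jae, Ben, Eli} — every item is covered.
No 2 of the 10 sets cover everything (all 45 combinations miss at least one item), so 3 is optimal.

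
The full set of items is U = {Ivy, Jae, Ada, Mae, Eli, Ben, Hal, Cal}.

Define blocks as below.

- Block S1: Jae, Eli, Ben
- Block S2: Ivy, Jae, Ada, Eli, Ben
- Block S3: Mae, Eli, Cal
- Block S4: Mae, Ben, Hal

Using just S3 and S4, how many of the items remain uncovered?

3

Union of S3, S4 = {Mae, Eli, Ben, Hal, Cal}.
Not covered: Ivy, Jae, Ada — 3 items.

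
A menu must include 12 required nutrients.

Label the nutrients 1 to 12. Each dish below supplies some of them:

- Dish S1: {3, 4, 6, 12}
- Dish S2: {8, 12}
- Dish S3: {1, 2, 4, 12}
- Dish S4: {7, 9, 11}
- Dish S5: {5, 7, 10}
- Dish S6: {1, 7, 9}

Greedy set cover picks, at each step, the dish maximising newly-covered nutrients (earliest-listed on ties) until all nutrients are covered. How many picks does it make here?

Greedy: pick S1 (covers 4 new) → pick S4 (covers 3 new) → pick S3 (covers 2 new) → pick S5 (covers 2 new) → pick S2 (covers 1 new). Total picks: 5.

5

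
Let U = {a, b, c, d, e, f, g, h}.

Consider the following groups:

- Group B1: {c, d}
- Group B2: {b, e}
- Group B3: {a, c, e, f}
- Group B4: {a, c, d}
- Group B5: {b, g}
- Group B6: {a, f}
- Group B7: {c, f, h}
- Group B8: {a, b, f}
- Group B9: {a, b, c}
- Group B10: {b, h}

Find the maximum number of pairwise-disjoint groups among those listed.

3

B1, B5, B6 are pairwise disjoint (B1={c,d}; B5={b,g}; B6={a,f}).
Every remaining group overlaps one of these, and no 4 of the listed groups are pairwise disjoint, so 3 is the maximum.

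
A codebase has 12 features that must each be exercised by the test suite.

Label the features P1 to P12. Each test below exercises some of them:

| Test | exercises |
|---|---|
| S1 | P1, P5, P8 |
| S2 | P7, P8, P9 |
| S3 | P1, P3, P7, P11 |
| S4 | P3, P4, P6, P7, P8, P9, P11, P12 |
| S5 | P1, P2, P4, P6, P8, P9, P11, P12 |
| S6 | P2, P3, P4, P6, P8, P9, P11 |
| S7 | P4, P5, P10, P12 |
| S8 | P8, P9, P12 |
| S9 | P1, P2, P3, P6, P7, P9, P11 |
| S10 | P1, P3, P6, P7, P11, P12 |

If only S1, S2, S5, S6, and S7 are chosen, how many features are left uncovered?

Union of S1, S2, S5, S6, S7 = {P1, P2, P3, P4, P5, P6, P7, P8, P9, P10, P11, P12} — that's every feature, so 0 are uncovered.

0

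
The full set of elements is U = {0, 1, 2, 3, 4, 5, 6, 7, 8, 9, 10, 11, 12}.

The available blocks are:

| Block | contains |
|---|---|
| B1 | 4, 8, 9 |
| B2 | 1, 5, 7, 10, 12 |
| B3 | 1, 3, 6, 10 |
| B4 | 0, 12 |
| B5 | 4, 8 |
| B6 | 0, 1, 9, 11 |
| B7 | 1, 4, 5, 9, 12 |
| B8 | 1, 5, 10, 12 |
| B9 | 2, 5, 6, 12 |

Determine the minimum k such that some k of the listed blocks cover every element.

B2 and B3 and B5 and B6 and B9 together: B2 ∪ B3 ∪ B5 ∪ B6 ∪ B9 = {0, 1, 2, 3, 4, 5, 6, 7, 8, 9, 10, 11, 12} — every element is covered.
No 4 of the 9 blocks cover everything (all 126 combinations miss at least one element), so 5 is optimal.

5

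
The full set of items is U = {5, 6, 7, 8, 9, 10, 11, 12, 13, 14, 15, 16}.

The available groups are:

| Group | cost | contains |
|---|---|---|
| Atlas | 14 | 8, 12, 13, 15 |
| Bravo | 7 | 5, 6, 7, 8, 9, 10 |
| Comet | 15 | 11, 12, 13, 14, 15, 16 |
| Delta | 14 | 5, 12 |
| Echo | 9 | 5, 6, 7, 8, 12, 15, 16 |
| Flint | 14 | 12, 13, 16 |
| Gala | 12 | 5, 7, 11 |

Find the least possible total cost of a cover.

22

Bravo, Comet together cover every item (Bravo ∪ Comet = {5, 6, 7, 8, 9, 10, 11, 12, 13, 14, 15, 16}); total cost 7 + 15 = 22.
No covering selection has total cost below 22.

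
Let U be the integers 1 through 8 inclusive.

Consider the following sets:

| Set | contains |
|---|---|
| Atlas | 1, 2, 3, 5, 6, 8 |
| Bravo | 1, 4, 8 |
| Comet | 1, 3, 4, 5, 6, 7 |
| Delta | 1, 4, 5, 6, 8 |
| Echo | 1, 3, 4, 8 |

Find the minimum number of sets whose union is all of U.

2

Atlas and Comet together: Atlas ∪ Comet = {1, 2, 3, 4, 5, 6, 7, 8} — every item is covered.
No single set has all 8 items (the largest, Atlas, has 6), so 2 is optimal.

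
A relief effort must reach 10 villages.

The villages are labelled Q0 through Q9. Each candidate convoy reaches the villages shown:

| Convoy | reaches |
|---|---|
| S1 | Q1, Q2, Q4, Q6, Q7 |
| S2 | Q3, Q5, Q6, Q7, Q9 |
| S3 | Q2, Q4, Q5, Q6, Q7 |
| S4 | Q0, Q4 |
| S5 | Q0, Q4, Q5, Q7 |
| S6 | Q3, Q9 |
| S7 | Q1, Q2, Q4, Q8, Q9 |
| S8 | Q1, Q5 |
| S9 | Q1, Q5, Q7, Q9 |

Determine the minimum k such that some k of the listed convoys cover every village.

3

S2 and S4 and S7 together: S2 ∪ S4 ∪ S7 = {Q0, Q1, Q2, Q3, Q4, Q5, Q6, Q7, Q8, Q9} — every village is covered.
Only S7 contains Q8, so S7 is forced; the remaining 5 villages need at least 2 more convoys (each remaining convoy adds at most 4) — so at least 3 convoys are needed, and 3 is optimal.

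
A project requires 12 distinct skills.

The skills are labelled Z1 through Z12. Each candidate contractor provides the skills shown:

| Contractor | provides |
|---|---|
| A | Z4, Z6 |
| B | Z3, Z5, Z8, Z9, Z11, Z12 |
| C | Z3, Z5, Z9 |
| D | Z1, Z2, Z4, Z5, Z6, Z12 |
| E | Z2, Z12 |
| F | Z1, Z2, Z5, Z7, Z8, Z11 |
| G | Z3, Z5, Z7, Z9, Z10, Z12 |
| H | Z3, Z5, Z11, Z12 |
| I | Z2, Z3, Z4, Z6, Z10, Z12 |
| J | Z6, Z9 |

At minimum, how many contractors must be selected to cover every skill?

3

Take {F, G, I}. Their union is {Z1, Z2, Z3, Z4, Z5, Z6, Z7, Z8, Z9, Z10, Z11, Z12}, which is all 12 skills.
No 2 of the 10 contractors cover everything (all 45 combinations miss at least one skill), so 3 is optimal.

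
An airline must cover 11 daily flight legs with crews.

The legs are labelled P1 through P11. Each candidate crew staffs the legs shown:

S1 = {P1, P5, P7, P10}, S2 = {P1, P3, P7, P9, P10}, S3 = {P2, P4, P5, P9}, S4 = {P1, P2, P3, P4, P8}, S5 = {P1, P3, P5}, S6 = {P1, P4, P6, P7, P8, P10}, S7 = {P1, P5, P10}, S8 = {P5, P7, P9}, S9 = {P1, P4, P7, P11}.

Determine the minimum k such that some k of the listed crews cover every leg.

4

Take {S3, S5, S6, S9}. Their union is {P1, P2, P3, P4, P5, P6, P7, P8, P9, P10, P11}, which is all 11 legs.
Only S9 contains P11, so S9 is forced; the remaining 7 legs need at least 3 more crews (each remaining crew adds at most 3) — so at least 4 crews are needed, and 4 is optimal.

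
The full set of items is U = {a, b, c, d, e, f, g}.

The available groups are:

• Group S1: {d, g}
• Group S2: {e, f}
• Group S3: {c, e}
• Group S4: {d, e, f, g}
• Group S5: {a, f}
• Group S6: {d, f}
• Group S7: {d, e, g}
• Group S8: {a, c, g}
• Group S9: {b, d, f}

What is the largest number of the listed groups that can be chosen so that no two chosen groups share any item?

S1, S3, S5 are pairwise disjoint (S1={d,g}; S3={c,e}; S5={a,f}).
Every remaining group overlaps one of these, and no 4 of the listed groups are pairwise disjoint, so 3 is the maximum.

3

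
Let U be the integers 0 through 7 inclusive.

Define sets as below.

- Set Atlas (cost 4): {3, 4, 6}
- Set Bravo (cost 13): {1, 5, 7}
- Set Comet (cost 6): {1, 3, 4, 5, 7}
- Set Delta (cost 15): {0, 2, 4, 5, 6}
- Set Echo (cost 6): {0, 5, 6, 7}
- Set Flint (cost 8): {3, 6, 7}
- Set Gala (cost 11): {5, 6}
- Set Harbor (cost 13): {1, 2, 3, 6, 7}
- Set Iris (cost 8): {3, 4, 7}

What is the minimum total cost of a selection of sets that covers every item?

21

Comet, Delta together cover every item (Comet ∪ Delta = {0, 1, 2, 3, 4, 5, 6, 7}); total cost 6 + 15 = 21.
The greedy pick Comet, Echo, Harbor costs 25; no covering selection beats 21.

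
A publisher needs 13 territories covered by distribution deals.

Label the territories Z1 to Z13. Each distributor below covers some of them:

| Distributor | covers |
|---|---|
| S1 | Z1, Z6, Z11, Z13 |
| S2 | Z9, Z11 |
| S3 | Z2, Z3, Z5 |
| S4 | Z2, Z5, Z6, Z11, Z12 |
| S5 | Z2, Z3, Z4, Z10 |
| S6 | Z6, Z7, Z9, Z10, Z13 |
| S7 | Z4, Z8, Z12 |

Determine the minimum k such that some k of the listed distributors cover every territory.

4

S1 and S3 and S6 and S7 together: S1 ∪ S3 ∪ S6 ∪ S7 = {Z1, Z2, Z3, Z4, Z5, Z6, Z7, Z8, Z9, Z10, Z11, Z12, Z13} — every territory is covered.
Only S1 contains Z1, so S1 is forced; the remaining 9 territories need at least 3 more distributors (each remaining distributor adds at most 4) — so at least 4 distributors are needed, and 4 is optimal.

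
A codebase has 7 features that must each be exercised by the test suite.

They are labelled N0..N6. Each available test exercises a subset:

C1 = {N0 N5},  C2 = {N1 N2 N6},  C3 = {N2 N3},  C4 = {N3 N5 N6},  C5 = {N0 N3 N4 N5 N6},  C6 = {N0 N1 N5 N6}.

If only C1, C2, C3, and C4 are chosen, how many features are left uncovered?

1

Union of C1, C2, C3, C4 = {N0, N1, N2, N3, N5, N6}.
Not covered: N4 — 1 feature.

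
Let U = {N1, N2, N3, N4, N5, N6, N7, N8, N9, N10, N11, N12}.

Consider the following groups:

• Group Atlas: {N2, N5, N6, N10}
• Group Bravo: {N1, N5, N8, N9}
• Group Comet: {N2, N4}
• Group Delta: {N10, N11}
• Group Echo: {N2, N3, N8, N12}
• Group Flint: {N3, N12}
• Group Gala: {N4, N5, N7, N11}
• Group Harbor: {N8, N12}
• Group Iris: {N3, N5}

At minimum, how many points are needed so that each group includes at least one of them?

H = {N2, N5, N11, N12} meets every group (each contains at least one member of H), and |H| = 4.
The groups Comet, Delta, Harbor, Iris are pairwise disjoint, so any hitting set needs a separate point for each — at least 4. Hence 4 is optimal.

4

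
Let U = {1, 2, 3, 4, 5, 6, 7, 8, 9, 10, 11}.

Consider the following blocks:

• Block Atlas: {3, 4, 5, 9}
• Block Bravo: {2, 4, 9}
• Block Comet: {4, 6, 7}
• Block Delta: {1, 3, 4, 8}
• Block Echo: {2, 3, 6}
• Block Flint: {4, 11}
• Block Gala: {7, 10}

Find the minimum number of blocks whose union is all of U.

5

Atlas and Delta and Echo and Flint and Gala together: Atlas ∪ Delta ∪ Echo ∪ Flint ∪ Gala = {1, 2, 3, 4, 5, 6, 7, 8, 9, 10, 11} — every element is covered.
Only Delta contains 1, so Delta is forced; the remaining 7 elements need at least 4 more blocks (each remaining block adds at most 2) — so at least 5 blocks are needed, and 5 is optimal.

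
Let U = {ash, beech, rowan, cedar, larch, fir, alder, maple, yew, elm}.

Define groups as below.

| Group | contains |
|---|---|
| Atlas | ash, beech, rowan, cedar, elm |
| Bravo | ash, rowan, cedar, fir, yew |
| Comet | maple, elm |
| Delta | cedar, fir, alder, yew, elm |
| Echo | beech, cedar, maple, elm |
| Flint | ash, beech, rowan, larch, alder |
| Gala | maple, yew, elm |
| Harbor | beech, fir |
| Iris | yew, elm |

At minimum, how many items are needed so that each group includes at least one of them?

3

H = {fir, alder, elm} meets every group (each contains at least one member of H), and |H| = 3.
No choice of 2 items meets every group, so 3 is the minimum.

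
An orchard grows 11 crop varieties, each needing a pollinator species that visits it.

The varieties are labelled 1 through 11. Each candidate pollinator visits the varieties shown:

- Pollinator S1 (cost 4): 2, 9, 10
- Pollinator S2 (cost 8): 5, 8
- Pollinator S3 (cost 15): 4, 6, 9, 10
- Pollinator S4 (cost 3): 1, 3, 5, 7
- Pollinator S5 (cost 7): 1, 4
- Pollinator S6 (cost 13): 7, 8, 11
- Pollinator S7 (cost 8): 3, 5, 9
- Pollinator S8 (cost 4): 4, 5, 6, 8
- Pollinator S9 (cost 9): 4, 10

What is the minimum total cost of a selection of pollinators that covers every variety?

24

S1, S4, S6, S8 together cover every variety (S1 ∪ S4 ∪ S6 ∪ S8 = {1, 2, 3, 4, 5, 6, 7, 8, 9, 10, 11}); total cost 4 + 3 + 13 + 4 = 24.
No covering selection has total cost below 24.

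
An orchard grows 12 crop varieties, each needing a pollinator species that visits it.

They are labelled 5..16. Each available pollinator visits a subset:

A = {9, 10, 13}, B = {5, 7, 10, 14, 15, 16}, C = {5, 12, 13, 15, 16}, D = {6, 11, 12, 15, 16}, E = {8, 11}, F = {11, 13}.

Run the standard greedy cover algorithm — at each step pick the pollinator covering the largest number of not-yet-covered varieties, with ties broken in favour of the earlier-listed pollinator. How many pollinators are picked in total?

4

Greedy: pick B (covers 6 new) → pick D (covers 3 new) → pick A (covers 2 new) → pick E (covers 1 new). Total picks: 4.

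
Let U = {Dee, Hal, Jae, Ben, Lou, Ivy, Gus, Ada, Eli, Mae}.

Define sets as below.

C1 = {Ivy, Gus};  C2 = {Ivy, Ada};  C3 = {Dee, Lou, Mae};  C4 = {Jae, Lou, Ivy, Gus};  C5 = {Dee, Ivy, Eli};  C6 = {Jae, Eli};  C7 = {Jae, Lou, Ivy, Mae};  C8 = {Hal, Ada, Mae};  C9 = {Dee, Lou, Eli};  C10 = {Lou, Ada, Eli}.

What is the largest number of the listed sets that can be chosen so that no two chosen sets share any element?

3

C1, C8, C9 are pairwise disjoint (C1={Ivy,Gus}; C8={Hal,Ada,Mae}; C9={Dee,Lou,Eli}).
Every remaining set overlaps one of these, and no 4 of the listed sets are pairwise disjoint, so 3 is the maximum.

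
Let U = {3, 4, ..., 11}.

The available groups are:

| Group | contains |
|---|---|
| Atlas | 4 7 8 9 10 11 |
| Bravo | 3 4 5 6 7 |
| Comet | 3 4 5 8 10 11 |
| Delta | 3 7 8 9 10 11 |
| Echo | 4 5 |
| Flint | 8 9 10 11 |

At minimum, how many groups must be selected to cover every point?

2

Bravo and Delta together: Bravo ∪ Delta = {3, 4, 5, 6, 7, 8, 9, 10, 11} — every point is covered.
No single group has all 9 points (the largest, Atlas, has 6), so 2 is optimal.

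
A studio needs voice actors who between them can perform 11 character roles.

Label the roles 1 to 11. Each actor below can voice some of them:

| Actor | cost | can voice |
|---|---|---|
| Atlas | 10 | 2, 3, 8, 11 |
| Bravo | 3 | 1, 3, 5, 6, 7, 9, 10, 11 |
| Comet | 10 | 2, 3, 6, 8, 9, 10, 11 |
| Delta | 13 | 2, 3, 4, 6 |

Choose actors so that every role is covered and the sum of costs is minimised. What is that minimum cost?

26

Atlas, Bravo, Delta together cover every role (Atlas ∪ Bravo ∪ Delta = {1, 2, 3, 4, 5, 6, 7, 8, 9, 10, 11}); total cost 10 + 3 + 13 = 26.
No covering selection has total cost below 26.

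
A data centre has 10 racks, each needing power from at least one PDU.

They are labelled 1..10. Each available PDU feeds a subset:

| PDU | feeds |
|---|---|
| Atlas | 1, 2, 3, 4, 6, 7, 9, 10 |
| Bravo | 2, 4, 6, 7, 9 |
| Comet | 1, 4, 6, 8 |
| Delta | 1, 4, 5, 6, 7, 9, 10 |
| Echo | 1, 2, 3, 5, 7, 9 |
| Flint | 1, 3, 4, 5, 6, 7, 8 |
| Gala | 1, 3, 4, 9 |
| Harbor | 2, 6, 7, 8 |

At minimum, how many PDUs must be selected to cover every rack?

2

Take {Atlas, Flint}. Their union is {1, 2, 3, 4, 5, 6, 7, 8, 9, 10}, which is all 10 racks.
No single PDU has all 10 racks (the largest, Atlas, has 8), so 2 is optimal.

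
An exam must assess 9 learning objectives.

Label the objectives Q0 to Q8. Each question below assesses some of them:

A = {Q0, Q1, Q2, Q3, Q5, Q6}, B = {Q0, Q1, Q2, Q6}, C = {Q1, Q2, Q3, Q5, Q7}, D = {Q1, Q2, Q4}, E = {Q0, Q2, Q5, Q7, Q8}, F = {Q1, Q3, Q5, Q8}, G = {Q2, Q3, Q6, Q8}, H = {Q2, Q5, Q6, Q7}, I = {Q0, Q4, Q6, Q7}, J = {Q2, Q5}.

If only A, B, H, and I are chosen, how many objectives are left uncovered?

1

Union of A, B, H, I = {Q0, Q1, Q2, Q3, Q4, Q5, Q6, Q7}.
Not covered: Q8 — 1 objective.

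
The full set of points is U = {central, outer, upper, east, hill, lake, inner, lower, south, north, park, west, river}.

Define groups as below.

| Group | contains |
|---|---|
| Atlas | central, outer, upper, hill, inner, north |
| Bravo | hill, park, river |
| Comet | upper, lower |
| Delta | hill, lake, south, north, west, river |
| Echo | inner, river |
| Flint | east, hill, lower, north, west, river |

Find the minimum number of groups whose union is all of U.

4

Atlas and Bravo and Delta and Flint together: Atlas ∪ Bravo ∪ Delta ∪ Flint = {central, outer, upper, east, hill, lake, inner, lower, south, north, park, west, river} — every point is covered.
No 3 of the 6 groups cover everything (all 20 combinations miss at least one point), so 4 is optimal.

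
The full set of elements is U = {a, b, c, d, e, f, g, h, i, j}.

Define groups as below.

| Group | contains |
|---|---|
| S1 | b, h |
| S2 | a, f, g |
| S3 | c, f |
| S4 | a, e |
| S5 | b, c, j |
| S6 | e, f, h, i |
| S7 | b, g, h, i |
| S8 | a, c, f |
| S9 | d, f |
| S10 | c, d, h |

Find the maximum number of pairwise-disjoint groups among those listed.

S4, S7, S9 are pairwise disjoint (S4={a,e}; S7={b,g,h,i}; S9={d,f}).
Every remaining group overlaps one of these, and no 4 of the listed groups are pairwise disjoint, so 3 is the maximum.

3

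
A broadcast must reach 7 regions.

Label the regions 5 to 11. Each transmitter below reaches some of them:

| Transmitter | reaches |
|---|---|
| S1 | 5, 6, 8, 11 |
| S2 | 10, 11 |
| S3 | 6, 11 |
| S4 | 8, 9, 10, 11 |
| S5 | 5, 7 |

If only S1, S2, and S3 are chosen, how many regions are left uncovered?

2

Union of S1, S2, S3 = {5, 6, 8, 10, 11}.
Not covered: 7, 9 — 2 regions.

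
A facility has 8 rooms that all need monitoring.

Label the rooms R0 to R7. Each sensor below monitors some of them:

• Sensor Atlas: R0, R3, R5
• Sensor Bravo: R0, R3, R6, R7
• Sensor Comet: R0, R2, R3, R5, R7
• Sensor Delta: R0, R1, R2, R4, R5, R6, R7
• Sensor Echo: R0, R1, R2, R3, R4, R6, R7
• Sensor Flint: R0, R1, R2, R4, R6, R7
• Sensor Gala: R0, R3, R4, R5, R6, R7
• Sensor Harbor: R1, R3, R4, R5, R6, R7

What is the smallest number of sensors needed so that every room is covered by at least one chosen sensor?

2

Flint and Harbor together: Flint ∪ Harbor = {R0, R1, R2, R3, R4, R5, R6, R7} — every room is covered.
No single sensor has all 8 rooms (the largest, Delta, has 7), so 2 is optimal.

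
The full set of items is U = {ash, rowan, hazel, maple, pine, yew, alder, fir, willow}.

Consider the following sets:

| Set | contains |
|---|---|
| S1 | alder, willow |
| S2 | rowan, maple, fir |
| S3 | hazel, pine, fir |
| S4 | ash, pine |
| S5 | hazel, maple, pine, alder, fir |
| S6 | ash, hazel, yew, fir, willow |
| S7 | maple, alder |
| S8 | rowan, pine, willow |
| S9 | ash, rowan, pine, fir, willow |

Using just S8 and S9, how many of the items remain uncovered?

Union of S8, S9 = {ash, rowan, pine, fir, willow}.
Not covered: hazel, maple, yew, alder — 4 items.

4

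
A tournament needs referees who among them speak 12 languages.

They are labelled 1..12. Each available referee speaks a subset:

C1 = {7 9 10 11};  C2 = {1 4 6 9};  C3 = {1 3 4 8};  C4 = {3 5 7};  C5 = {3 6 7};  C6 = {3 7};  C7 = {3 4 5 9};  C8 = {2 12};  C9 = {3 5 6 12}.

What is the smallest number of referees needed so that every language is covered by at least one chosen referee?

C1 and C3 and C8 and C9 together: C1 ∪ C3 ∪ C8 ∪ C9 = {1, 2, 3, 4, 5, 6, 7, 8, 9, 10, 11, 12} — every language is covered.
Only C8 contains 2, so C8 is forced; the remaining 10 languages need at least 3 more referees (each remaining referee adds at most 4) — so at least 4 referees are needed, and 4 is optimal.

4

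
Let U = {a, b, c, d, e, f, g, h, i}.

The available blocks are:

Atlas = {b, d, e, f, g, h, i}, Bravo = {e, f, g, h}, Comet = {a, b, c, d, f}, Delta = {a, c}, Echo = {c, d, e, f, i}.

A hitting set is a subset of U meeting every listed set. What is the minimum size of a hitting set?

Take T = {c, f}. Each listed block contains at least one of these, so T is a hitting set of size 2.
The blocks Bravo, Delta are pairwise disjoint, so any hitting set needs a separate element for each — at least 2. Hence 2 is optimal.

2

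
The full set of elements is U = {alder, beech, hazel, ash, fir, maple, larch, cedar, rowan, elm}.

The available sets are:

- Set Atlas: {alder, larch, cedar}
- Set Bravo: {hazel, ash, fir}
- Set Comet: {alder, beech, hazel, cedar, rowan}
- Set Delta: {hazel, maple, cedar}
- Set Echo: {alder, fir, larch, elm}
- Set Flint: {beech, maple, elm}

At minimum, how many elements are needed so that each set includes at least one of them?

3

Take H = {alder, fir, maple}. Each listed set contains at least one of these, so H is a hitting set of size 3.
The sets Atlas, Bravo, Flint are pairwise disjoint, so any hitting set needs a separate element for each — at least 3. Hence 3 is optimal.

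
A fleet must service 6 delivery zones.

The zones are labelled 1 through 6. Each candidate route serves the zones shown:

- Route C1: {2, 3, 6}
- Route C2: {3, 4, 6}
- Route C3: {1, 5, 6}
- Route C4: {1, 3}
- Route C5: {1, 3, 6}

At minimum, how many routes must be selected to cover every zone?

3

C1 and C2 and C3 together: C1 ∪ C2 ∪ C3 = {1, 2, 3, 4, 5, 6} — every zone is covered.
Only C1 contains 2, so C1 is forced; the remaining 3 zones need at least 2 more routes (each remaining route adds at most 2) — so at least 3 routes are needed, and 3 is optimal.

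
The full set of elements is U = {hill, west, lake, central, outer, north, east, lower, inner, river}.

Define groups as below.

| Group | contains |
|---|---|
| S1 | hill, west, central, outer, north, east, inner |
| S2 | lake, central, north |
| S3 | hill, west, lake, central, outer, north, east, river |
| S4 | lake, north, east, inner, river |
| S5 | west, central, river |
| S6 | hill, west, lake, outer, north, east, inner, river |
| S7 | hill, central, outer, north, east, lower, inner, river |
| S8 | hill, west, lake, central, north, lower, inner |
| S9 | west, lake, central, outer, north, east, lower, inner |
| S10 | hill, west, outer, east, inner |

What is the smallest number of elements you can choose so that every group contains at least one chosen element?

2

H = {west, north} meets every group (each contains at least one member of H), and |H| = 2.
The groups S2, S10 are pairwise disjoint, so any hitting set needs a separate element for each — at least 2. Hence 2 is optimal.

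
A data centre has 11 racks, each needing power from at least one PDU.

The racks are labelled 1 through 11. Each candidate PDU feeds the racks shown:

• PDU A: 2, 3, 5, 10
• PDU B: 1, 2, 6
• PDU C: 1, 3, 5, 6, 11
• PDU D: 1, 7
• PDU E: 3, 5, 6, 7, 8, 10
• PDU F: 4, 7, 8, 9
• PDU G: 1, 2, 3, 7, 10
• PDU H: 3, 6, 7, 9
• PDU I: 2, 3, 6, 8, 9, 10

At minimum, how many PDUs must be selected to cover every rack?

C and F and G together: C ∪ F ∪ G = {1, 2, 3, 4, 5, 6, 7, 8, 9, 10, 11} — every rack is covered.
Only F contains 4, so F is forced; the remaining 7 racks need at least 2 more PDUs (each remaining PDU adds at most 5) — so at least 3 PDUs are needed, and 3 is optimal.

3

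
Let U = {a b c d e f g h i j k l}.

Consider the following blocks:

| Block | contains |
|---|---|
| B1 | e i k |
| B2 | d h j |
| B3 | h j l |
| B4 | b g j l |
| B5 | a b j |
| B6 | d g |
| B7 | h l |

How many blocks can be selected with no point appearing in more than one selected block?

B1, B5, B6, B7 are pairwise disjoint (B1={e,i,k}; B5={a,b,j}; B6={d,g}; B7={h,l}).
Every remaining block overlaps one of these, and no 5 of the listed blocks are pairwise disjoint, so 4 is the maximum.

4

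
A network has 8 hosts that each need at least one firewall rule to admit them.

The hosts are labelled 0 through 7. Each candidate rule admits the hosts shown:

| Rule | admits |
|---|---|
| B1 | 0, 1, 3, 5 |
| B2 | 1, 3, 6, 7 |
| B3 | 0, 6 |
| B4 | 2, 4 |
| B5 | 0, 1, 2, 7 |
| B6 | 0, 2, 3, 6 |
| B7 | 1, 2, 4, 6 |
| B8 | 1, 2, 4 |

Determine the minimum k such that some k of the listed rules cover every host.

B1 and B2 and B4 together: B1 ∪ B2 ∪ B4 = {0, 1, 2, 3, 4, 5, 6, 7} — every host is covered.
Only B1 contains 5, so B1 is forced; the remaining 4 hosts need at least 2 more rules (each remaining rule adds at most 3) — so at least 3 rules are needed, and 3 is optimal.

3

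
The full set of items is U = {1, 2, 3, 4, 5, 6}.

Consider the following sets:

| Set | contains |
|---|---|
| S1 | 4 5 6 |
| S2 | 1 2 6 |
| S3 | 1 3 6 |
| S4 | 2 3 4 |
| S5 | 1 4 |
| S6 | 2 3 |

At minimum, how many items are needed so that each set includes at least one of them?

3

The 3 items {3, 4, 6} hit every set.
No choice of 2 items meets every set, so 3 is the minimum.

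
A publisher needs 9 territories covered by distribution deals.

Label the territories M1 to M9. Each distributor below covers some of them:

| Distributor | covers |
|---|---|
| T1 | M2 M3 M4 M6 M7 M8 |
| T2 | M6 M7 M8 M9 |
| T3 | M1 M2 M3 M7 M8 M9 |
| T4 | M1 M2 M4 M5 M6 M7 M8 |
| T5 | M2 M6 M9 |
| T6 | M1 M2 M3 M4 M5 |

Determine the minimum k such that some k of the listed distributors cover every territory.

Take {T3, T4}. Their union is {M1, M2, M3, M4, M5, M6, M7, M8, M9}, which is all 9 territories.
No single distributor has all 9 territories (the largest, T4, has 7), so 2 is optimal.

2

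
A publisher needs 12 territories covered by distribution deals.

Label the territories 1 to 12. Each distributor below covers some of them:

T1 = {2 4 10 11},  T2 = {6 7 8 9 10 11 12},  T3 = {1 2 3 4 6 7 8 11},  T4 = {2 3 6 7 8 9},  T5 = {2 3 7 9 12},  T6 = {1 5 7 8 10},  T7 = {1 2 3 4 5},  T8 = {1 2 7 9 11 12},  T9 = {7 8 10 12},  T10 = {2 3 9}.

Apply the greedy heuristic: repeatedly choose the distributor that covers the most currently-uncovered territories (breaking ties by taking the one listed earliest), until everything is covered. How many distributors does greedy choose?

3

Greedy: pick T3 (covers 8 new) → pick T2 (covers 3 new) → pick T6 (covers 1 new). Total picks: 3.
(The true minimum cover uses only 2 distributors, so greedy is not optimal here.)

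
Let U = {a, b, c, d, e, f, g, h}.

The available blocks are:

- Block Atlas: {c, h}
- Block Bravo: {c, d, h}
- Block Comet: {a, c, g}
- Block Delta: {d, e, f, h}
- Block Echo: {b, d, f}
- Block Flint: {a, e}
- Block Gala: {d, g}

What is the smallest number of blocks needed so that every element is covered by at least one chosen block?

3

Take {Comet, Delta, Echo}. Their union is {a, b, c, d, e, f, g, h}, which is all 8 elements.
Only Echo contains b, so Echo is forced; the remaining 5 elements need at least 2 more blocks (each remaining block adds at most 3) — so at least 3 blocks are needed, and 3 is optimal.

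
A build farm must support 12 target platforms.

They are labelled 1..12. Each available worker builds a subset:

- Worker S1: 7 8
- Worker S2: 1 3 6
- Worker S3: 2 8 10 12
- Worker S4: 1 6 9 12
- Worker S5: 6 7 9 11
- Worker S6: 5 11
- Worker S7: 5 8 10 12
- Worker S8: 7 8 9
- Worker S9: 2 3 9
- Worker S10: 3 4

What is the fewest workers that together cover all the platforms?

Take {S3, S4, S5, S6, S10}. Their union is {1, 2, 3, 4, 5, 6, 7, 8, 9, 10, 11, 12}, which is all 12 platforms.
No 4 of the 10 workers cover everything (all 210 combinations miss at least one platform), so 5 is optimal.

5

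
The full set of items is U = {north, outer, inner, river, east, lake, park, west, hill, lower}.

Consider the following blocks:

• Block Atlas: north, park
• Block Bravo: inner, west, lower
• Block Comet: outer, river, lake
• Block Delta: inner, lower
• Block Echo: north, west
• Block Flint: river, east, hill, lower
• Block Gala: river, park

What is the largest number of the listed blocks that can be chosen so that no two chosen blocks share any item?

Atlas, Bravo, Comet are pairwise disjoint (Atlas={north,park}; Bravo={inner,west,lower}; Comet={outer,river,lake}).
Every remaining block overlaps one of these, and no 4 of the listed blocks are pairwise disjoint, so 3 is the maximum.

3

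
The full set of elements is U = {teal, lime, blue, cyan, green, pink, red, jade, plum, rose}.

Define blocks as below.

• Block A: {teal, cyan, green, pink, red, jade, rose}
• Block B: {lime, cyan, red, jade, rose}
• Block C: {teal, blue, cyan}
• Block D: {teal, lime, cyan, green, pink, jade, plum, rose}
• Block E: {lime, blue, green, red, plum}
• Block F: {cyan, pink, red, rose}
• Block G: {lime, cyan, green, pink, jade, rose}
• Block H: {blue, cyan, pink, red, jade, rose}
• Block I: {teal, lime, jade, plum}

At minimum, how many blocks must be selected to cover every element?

2

D and H cover everything between them: the union {teal, lime, blue, cyan, green, pink, red, jade, plum, rose} is all of U.
No single block has all 10 elements (the largest, D, has 8), so 2 is optimal.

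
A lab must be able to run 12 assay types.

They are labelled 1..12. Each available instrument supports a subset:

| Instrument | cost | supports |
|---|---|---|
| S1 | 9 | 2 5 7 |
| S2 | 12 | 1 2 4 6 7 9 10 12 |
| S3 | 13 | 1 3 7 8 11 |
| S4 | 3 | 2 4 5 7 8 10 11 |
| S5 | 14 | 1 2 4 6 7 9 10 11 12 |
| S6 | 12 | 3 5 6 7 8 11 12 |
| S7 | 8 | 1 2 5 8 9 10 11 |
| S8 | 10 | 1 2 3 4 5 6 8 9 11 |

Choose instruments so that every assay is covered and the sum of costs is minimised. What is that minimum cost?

S2, S8 together cover every assay (S2 ∪ S8 = {1, 2, 3, 4, 5, 6, 7, 8, 9, 10, 11, 12}); total cost 12 + 10 = 22.
The greedy pick S4, S8, S2 costs 25; no covering selection beats 22.

22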